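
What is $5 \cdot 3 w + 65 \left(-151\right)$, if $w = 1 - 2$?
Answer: $-9830$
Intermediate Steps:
$w = -1$ ($w = 1 - 2 = -1$)
$5 \cdot 3 w + 65 \left(-151\right) = 5 \cdot 3 \left(-1\right) + 65 \left(-151\right) = 15 \left(-1\right) - 9815 = -15 - 9815 = -9830$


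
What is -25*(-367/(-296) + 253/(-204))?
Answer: 125/15096 ≈ 0.0082803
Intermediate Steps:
-25*(-367/(-296) + 253/(-204)) = -25*(-367*(-1/296) + 253*(-1/204)) = -25*(367/296 - 253/204) = -25*(-5/15096) = 125/15096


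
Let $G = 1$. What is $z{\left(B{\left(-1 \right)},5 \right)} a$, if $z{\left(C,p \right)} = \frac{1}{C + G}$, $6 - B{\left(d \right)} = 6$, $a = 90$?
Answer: $90$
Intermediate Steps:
$B{\left(d \right)} = 0$ ($B{\left(d \right)} = 6 - 6 = 0$)
$z{\left(C,p \right)} = \frac{1}{1 + C}$ ($z{\left(C,p \right)} = \frac{1}{C + 1} = \frac{1}{1 + C}$)
$z{\left(B{\left(-1 \right)},5 \right)} a = \frac{1}{1 + 0} \cdot 90 = 1^{-1} \cdot 90 = 1 \cdot 90 = 90$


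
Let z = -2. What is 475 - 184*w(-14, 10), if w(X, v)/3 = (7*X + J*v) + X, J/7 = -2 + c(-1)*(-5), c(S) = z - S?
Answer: -53621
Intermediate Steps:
c(S) = -2 - S
J = 21 (J = 7*(-2 + (-2 - 1*(-1))*(-5)) = 7*(-2 + (-2 + 1)*(-5)) = 7*(-2 - 1*(-5)) = 7*(-2 + 5) = 7*3 = 21)
w(X, v) = 24*X + 63*v (w(X, v) = 3*((7*X + 21*v) + X) = 3*(8*X + 21*v) = 24*X + 63*v)
475 - 184*w(-14, 10) = 475 - 184*(24*(-14) + 63*10) = 475 - 184*(-336 + 630) = 475 - 184*294 = 475 - 54096 = -53621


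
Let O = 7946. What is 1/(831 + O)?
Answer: 1/8777 ≈ 0.00011393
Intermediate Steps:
1/(831 + O) = 1/(831 + 7946) = 1/8777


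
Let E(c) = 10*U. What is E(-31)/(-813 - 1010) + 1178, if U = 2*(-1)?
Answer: 2147514/1823 ≈ 1178.0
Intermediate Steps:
U = -2
E(c) = -20 (E(c) = 10*(-2) = -20)
E(-31)/(-813 - 1010) + 1178 = -20/(-813 - 1010) + 1178 = -20/(-1823) + 1178 = -1/1823*(-20) + 1178 = 20/1823 + 1178 = 2147514/1823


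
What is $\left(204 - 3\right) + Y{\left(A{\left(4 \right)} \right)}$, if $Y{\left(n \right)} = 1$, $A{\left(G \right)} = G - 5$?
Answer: $202$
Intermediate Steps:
$A{\left(G \right)} = -5 + G$
$\left(204 - 3\right) + Y{\left(A{\left(4 \right)} \right)} = \left(204 - 3\right) + 1 = 201 + 1 = 202$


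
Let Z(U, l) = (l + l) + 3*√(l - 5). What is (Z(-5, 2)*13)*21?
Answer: 1092 + 819*I*√3 ≈ 1092.0 + 1418.5*I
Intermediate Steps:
Z(U, l) = 2*l + 3*√(-5 + l)
(Z(-5, 2)*13)*21 = ((2*2 + 3*√(-5 + 2))*13)*21 = ((4 + 3*√(-3))*13)*21 = ((4 + 3*(I*√3))*13)*21 = ((4 + 3*I*√3)*13)*21 = (52 + 39*I*√3)*21 = 1092 + 819*I*√3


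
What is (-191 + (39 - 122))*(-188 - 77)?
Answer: 72610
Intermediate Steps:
(-191 + (39 - 122))*(-188 - 77) = (-191 - 83)*(-265) = -274*(-265) = 72610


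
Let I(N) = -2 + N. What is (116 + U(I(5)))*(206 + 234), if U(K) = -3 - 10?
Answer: 45320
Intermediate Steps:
U(K) = -13
(116 + U(I(5)))*(206 + 234) = (116 - 13)*(206 + 234) = 103*440 = 45320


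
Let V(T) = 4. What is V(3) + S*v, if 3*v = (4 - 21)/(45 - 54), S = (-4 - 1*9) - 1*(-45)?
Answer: 652/27 ≈ 24.148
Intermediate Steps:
S = 32 (S = (-4 - 9) + 45 = -13 + 45 = 32)
v = 17/27 (v = ((4 - 21)/(45 - 54))/3 = (-17/(-9))/3 = (-17*(-1/9))/3 = (1/3)*(17/9) = 17/27 ≈ 0.62963)
V(3) + S*v = 4 + 32*(17/27) = 4 + 544/27 = 652/27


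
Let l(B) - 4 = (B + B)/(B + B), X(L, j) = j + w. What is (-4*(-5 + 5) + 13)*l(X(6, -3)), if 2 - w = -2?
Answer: 65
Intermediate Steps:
w = 4 (w = 2 - 1*(-2) = 2 + 2 = 4)
X(L, j) = 4 + j (X(L, j) = j + 4 = 4 + j)
l(B) = 5 (l(B) = 4 + (B + B)/(B + B) = 4 + (2*B)/((2*B)) = 4 + (2*B)*(1/(2*B)) = 4 + 1 = 5)
(-4*(-5 + 5) + 13)*l(X(6, -3)) = (-4*(-5 + 5) + 13)*5 = (-4*0 + 13)*5 = (0 + 13)*5 = 13*5 = 65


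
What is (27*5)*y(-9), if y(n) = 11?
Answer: 1485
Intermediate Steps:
(27*5)*y(-9) = (27*5)*11 = 135*11 = 1485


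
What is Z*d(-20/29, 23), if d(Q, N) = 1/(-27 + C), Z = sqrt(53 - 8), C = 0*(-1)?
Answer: -sqrt(5)/9 ≈ -0.24845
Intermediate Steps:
C = 0
Z = 3*sqrt(5) (Z = sqrt(45) = 3*sqrt(5) ≈ 6.7082)
d(Q, N) = -1/27 (d(Q, N) = 1/(-27 + 0) = 1/(-27) = -1/27)
Z*d(-20/29, 23) = (3*sqrt(5))*(-1/27) = -sqrt(5)/9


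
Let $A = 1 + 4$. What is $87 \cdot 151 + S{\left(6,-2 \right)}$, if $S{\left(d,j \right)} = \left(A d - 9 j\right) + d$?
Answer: $13191$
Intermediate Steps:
$A = 5$
$S{\left(d,j \right)} = - 9 j + 6 d$ ($S{\left(d,j \right)} = \left(5 d - 9 j\right) + d = \left(- 9 j + 5 d\right) + d = - 9 j + 6 d$)
$87 \cdot 151 + S{\left(6,-2 \right)} = 87 \cdot 151 + \left(\left(-9\right) \left(-2\right) + 6 \cdot 6\right) = 13137 + \left(18 + 36\right) = 13137 + 54 = 13191$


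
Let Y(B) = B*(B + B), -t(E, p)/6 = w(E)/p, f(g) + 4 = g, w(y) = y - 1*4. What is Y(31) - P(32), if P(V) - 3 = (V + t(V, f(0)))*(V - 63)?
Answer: 4213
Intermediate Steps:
w(y) = -4 + y (w(y) = y - 4 = -4 + y)
f(g) = -4 + g
t(E, p) = -6*(-4 + E)/p
Y(B) = 2*B² (Y(B) = B*(2*B) = 2*B²)
P(V) = 3 + (-63 + V)*(-6 + 5*V/2) (P(V) = 3 + (V + 6*(4 - V)/(-4 + 0))*(V - 63) = 3 + (V + 6*(4 - V)/(-4))*(-63 + V) = 3 + (V + 6*(-¼)*(4 - V))*(-63 + V) = 3 + (V + (-6 + 3*V/2))*(-63 + V) = 3 + (-6 + 5*V/2)*(-63 + V) = 3 + (-63 + V)*(-6 + 5*V/2))
Y(31) - P(32) = 2*31² - (381 - 327/2*32 + (5/2)*32²) = 2*961 - (381 - 5232 + (5/2)*1024) = 1922 - (381 - 5232 + 2560) = 1922 - 1*(-2291) = 1922 + 2291 = 4213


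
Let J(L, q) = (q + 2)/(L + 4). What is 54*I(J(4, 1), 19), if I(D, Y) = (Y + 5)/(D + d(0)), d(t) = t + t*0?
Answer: 3456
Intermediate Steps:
d(t) = t (d(t) = t + 0 = t)
J(L, q) = (2 + q)/(4 + L)
I(D, Y) = (5 + Y)/D (I(D, Y) = (Y + 5)/(D + 0) = (5 + Y)/D)
54*I(J(4, 1), 19) = 54*((5 + 19)/(((2 + 1)/(4 + 4)))) = 54*(24/(3/8)) = 54*((8/3)*24) = 54*64 = 3456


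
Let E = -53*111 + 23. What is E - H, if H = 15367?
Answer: -21227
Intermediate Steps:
E = -5860 (E = -5883 + 23 = -5860)
E - H = -5860 - 1*15367 = -5860 - 15367 = -21227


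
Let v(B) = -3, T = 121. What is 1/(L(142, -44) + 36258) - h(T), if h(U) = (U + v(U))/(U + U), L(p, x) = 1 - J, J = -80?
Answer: -2143880/4397019 ≈ -0.48758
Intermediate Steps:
L(p, x) = 81 (L(p, x) = 1 - 1*(-80) = 1 + 80 = 81)
h(U) = (-3 + U)/(2*U) (h(U) = (U - 3)/(U + U) = (-3 + U)/((2*U)) = (-3 + U)*(1/(2*U)) = (-3 + U)/(2*U))
1/(L(142, -44) + 36258) - h(T) = 1/(81 + 36258) - (-3 + 121)/(2*121) = 1/36339 - 118/(2*121) = 1/36339 - 1*59/121 = 1/36339 - 59/121 = -2143880/4397019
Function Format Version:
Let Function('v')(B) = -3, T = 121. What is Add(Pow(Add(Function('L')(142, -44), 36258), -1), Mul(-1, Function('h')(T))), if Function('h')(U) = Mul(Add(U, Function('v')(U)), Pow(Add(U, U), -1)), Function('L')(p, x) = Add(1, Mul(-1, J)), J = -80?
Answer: Rational(-2143880, 4397019) ≈ -0.48758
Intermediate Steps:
Function('L')(p, x) = 81 (Function('L')(p, x) = Add(1, Mul(-1, -80)) = Add(1, 80) = 81)
Function('h')(U) = Mul(Rational(1, 2), Pow(U, -1), Add(-3, U)) (Function('h')(U) = Mul(Add(U, -3), Pow(Add(U, U), -1)) = Mul(Add(-3, U), Pow(Mul(2, U), -1)) = Mul(Add(-3, U), Mul(Rational(1, 2), Pow(U, -1))) = Mul(Rational(1, 2), Pow(U, -1), Add(-3, U)))
Add(Pow(Add(Function('L')(142, -44), 36258), -1), Mul(-1, Function('h')(T))) = Add(Pow(Add(81, 36258), -1), Mul(-1, Mul(Rational(1, 2), Pow(121, -1), Add(-3, 121)))) = Add(Pow(36339, -1), Mul(-1, Mul(Rational(1, 2), Rational(1, 121), 118))) = Add(Rational(1, 36339), Mul(-1, Rational(59, 121))) = Add(Rational(1, 36339), Rational(-59, 121)) = Rational(-2143880, 4397019)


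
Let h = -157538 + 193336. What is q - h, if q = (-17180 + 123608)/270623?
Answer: -9687655726/270623 ≈ -35798.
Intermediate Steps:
h = 35798
q = 106428/270623 (q = 106428*(1/270623) = 106428/270623 ≈ 0.39327)
q - h = 106428/270623 - 1*35798 = 106428/270623 - 35798 = -9687655726/270623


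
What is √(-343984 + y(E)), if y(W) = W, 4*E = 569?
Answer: I*√1375367/2 ≈ 586.38*I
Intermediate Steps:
E = 569/4 (E = (¼)*569 = 569/4 ≈ 142.25)
√(-343984 + y(E)) = √(-343984 + 569/4) = √(-1375367/4) = I*√1375367/2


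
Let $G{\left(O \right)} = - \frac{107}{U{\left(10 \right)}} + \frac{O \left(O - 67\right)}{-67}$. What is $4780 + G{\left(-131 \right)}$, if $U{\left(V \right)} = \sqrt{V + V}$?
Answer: $\frac{294322}{67} - \frac{107 \sqrt{5}}{10} \approx 4368.9$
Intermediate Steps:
$U{\left(V \right)} = \sqrt{2} \sqrt{V}$ ($U{\left(V \right)} = \sqrt{2 V} = \sqrt{2} \sqrt{V}$)
$G{\left(O \right)} = - \frac{107 \sqrt{5}}{10} - \frac{O \left(-67 + O\right)}{67}$ ($G{\left(O \right)} = - \frac{107}{\sqrt{2} \sqrt{10}} + \frac{O \left(O - 67\right)}{-67} = - \frac{107}{2 \sqrt{5}} + O \left(-67 + O\right) \left(- \frac{1}{67}\right) = - 107 \frac{\sqrt{5}}{10} - \frac{O \left(-67 + O\right)}{67} = - \frac{107 \sqrt{5}}{10} - \frac{O \left(-67 + O\right)}{67}$)
$4780 + G{\left(-131 \right)} = 4780 - \left(131 + \frac{17161}{67} + \frac{107 \sqrt{5}}{10}\right) = 4780 - \left(\frac{25938}{67} + \frac{107 \sqrt{5}}{10}\right) = \frac{294322}{67} - \frac{107 \sqrt{5}}{10}$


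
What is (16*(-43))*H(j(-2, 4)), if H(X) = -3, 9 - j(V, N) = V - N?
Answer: 2064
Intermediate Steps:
j(V, N) = 9 + N - V (j(V, N) = 9 - (V - N) = 9 + (N - V) = 9 + N - V)
(16*(-43))*H(j(-2, 4)) = (16*(-43))*(-3) = -688*(-3) = 2064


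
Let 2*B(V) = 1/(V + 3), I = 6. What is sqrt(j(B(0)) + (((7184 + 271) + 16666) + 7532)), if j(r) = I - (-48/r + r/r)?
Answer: sqrt(31946) ≈ 178.73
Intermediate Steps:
B(V) = 1/(2*(3 + V)) (B(V) = 1/(2*(V + 3)) = 1/(2*(3 + V)))
j(r) = 5 + 48/r (j(r) = 6 - (-48/r + r/r) = 6 - (-48/r + 1) = 6 - (1 - 48/r) = 6 + (-1 + 48/r) = 5 + 48/r)
sqrt(j(B(0)) + (((7184 + 271) + 16666) + 7532)) = sqrt((5 + 48/((1/(2*(3 + 0))))) + (((7184 + 271) + 16666) + 7532)) = sqrt((5 + 48/(((1/2)/3))) + ((7455 + 16666) + 7532)) = sqrt((5 + 48/(((1/2)*(1/3)))) + (24121 + 7532)) = sqrt((5 + 48/(1/6)) + 31653) = sqrt((5 + 48*6) + 31653) = sqrt((5 + 288) + 31653) = sqrt(293 + 31653) = sqrt(31946)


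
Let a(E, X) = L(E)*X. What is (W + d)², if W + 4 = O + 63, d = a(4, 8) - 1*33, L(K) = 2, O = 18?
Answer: 3600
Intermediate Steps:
a(E, X) = 2*X
d = -17 (d = 2*8 - 1*33 = 16 - 33 = -17)
W = 77 (W = -4 + (18 + 63) = -4 + 81 = 77)
(W + d)² = (77 - 17)² = 60² = 3600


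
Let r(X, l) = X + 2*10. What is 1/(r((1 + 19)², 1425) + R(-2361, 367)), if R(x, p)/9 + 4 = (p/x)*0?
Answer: 1/384 ≈ 0.0026042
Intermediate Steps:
R(x, p) = -36 (R(x, p) = -36 + 9*((p/x)*0) = -36 + 9*0 = -36 + 0 = -36)
r(X, l) = 20 + X (r(X, l) = X + 20 = 20 + X)
1/(r((1 + 19)², 1425) + R(-2361, 367)) = 1/((20 + (1 + 19)²) - 36) = 1/((20 + 20²) - 36) = 1/((20 + 400) - 36) = 1/(420 - 36) = 1/384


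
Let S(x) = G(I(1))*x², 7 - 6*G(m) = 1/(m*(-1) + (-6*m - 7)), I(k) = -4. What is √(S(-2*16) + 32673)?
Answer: √14932057/21 ≈ 184.01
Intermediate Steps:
G(m) = 7/6 - 1/(6*(-7 - 7*m)) (G(m) = 7/6 - 1/(6*(m*(-1) + (-6*m - 7))) = 7/6 - 1/(6*(-m + (-7 - 6*m))) = 7/6 - 1/(6*(-7 - 7*m)))
S(x) = 73*x²/63 (S(x) = ((50 + 49*(-4))/(42*(1 - 4)))*x² = ((1/42)*(50 - 196)/(-3))*x² = ((1/42)*(-⅓)*(-146))*x² = 73*x²/63)
√(S(-2*16) + 32673) = √(73*(-2*16)²/63 + 32673) = √((73/63)*(-32)² + 32673) = √((73/63)*1024 + 32673) = √(74752/63 + 32673) = √(2133151/63) = √14932057/21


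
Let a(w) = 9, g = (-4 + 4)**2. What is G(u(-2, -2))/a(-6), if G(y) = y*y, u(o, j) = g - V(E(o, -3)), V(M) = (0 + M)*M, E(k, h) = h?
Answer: 9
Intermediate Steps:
g = 0 (g = 0**2 = 0)
V(M) = M**2 (V(M) = M*M = M**2)
u(o, j) = -9 (u(o, j) = 0 - 1*(-3)**2 = 0 - 1*9 = 0 - 9 = -9)
G(y) = y**2
G(u(-2, -2))/a(-6) = (-9)**2/9 = 81*(1/9) = 9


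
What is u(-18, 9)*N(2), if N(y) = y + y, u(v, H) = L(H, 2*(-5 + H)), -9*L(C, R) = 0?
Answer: 0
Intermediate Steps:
L(C, R) = 0 (L(C, R) = -⅑*0 = 0)
u(v, H) = 0
N(y) = 2*y
u(-18, 9)*N(2) = 0*(2*2) = 0*4 = 0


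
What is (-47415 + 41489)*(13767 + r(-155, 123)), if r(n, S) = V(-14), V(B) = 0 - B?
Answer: -81666206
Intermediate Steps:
V(B) = -B
r(n, S) = 14 (r(n, S) = -1*(-14) = 14)
(-47415 + 41489)*(13767 + r(-155, 123)) = (-47415 + 41489)*(13767 + 14) = -5926*13781 = -81666206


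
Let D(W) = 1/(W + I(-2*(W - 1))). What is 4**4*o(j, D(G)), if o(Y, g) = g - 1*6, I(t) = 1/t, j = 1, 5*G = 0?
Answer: -1024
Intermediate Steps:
G = 0 (G = (1/5)*0 = 0)
D(W) = 1/(W + 1/(2 - 2*W)) (D(W) = 1/(W + 1/(-2*(W - 1))) = 1/(W + 1/(-2*(-1 + W))) = 1/(W + 1/(2 - 2*W)))
o(Y, g) = -6 + g (o(Y, g) = g - 6 = -6 + g)
4**4*o(j, D(G)) = 4**4*(-6 + 2*(-1 + 0)/(-1 + 2*0*(-1 + 0))) = 256*(-6 + 2*(-1)/(-1 + 2*0*(-1))) = 256*(-6 + 2*(-1)/(-1 + 0)) = 256*(-6 + 2*(-1)/(-1)) = 256*(-6 + 2*(-1)*(-1)) = 256*(-6 + 2) = 256*(-4) = -1024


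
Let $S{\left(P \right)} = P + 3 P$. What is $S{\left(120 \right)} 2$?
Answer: $960$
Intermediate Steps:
$S{\left(P \right)} = 4 P$
$S{\left(120 \right)} 2 = 4 \cdot 120 \cdot 2 = 480 \cdot 2 = 960$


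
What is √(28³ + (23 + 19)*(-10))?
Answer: 2*√5383 ≈ 146.74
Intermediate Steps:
√(28³ + (23 + 19)*(-10)) = √(21952 + 42*(-10)) = √(21952 - 420) = √21532 = 2*√5383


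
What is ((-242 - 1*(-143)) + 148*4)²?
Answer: 243049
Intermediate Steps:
((-242 - 1*(-143)) + 148*4)² = ((-242 + 143) + 592)² = (-99 + 592)² = 493² = 243049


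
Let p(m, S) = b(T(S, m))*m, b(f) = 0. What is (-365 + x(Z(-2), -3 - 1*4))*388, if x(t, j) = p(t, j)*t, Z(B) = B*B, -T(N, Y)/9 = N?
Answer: -141620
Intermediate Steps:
T(N, Y) = -9*N
Z(B) = B²
p(m, S) = 0 (p(m, S) = 0*m = 0)
x(t, j) = 0 (x(t, j) = 0*t = 0)
(-365 + x(Z(-2), -3 - 1*4))*388 = (-365 + 0)*388 = -365*388 = -141620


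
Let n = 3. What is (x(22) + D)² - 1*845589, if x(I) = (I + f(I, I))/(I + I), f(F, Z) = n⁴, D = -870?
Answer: -179576975/1936 ≈ -92757.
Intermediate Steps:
f(F, Z) = 81 (f(F, Z) = 3⁴ = 81)
x(I) = (81 + I)/(2*I) (x(I) = (I + 81)/(I + I) = (81 + I)/((2*I)) = (81 + I)*(1/(2*I)) = (81 + I)/(2*I))
(x(22) + D)² - 1*845589 = ((½)*(81 + 22)/22 - 870)² - 1*845589 = ((½)*(1/22)*103 - 870)² - 845589 = (103/44 - 870)² - 845589 = (-38177/44)² - 845589 = 1457483329/1936 - 845589 = -179576975/1936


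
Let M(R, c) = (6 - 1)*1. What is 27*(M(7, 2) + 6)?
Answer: 297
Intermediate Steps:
M(R, c) = 5 (M(R, c) = 5*1 = 5)
27*(M(7, 2) + 6) = 27*(5 + 6) = 27*11 = 297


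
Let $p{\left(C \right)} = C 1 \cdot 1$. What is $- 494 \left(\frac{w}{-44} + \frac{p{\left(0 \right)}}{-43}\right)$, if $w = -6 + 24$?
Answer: $\frac{2223}{11} \approx 202.09$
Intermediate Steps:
$w = 18$
$p{\left(C \right)} = C$ ($p{\left(C \right)} = C 1 = C$)
$- 494 \left(\frac{w}{-44} + \frac{p{\left(0 \right)}}{-43}\right) = - 494 \left(\frac{18}{-44} + \frac{0}{-43}\right) = - 494 \left(18 \left(- \frac{1}{44}\right) + 0 \left(- \frac{1}{43}\right)\right) = - 494 \left(- \frac{9}{22} + 0\right) = \left(-494\right) \left(- \frac{9}{22}\right) = \frac{2223}{11}$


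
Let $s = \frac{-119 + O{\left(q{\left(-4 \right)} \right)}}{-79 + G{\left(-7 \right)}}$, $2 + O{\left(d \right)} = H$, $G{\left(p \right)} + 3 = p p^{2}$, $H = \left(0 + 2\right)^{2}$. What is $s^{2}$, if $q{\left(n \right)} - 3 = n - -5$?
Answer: $\frac{13689}{180625} \approx 0.075787$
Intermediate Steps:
$q{\left(n \right)} = 8 + n$ ($q{\left(n \right)} = 3 + \left(n - -5\right) = 3 + \left(n + 5\right) = 3 + \left(5 + n\right) = 8 + n$)
$H = 4$ ($H = 2^{2} = 4$)
$G{\left(p \right)} = -3 + p^{3}$ ($G{\left(p \right)} = -3 + p p^{2} = -3 + p^{3}$)
$O{\left(d \right)} = 2$ ($O{\left(d \right)} = -2 + 4 = 2$)
$s = \frac{117}{425}$ ($s = \frac{-119 + 2}{-79 + \left(-3 + \left(-7\right)^{3}\right)} = - \frac{117}{-79 - 346} = - \frac{117}{-425} = \left(-117\right) \left(- \frac{1}{425}\right) = \frac{117}{425} \approx 0.27529$)
$s^{2} = \left(\frac{117}{425}\right)^{2} = \frac{13689}{180625}$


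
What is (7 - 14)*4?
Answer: -28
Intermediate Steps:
(7 - 14)*4 = -7*4 = -28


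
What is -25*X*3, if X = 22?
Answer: -1650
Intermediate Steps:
-25*X*3 = -25*22*3 = -550*3 = -1650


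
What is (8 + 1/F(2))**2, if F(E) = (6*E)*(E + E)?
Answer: 148225/2304 ≈ 64.334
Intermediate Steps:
F(E) = 12*E**2 (F(E) = (6*E)*(2*E) = 12*E**2)
(8 + 1/F(2))**2 = (8 + 1/(12*2**2))**2 = (8 + 1/(12*4))**2 = (8 + 1/48)**2 = (385/48)**2 = 148225/2304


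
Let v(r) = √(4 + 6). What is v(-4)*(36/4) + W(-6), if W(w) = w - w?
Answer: 9*√10 ≈ 28.461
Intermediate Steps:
v(r) = √10
W(w) = 0
v(-4)*(36/4) + W(-6) = √10*(36/4) + 0 = √10*(36*(¼)) + 0 = √10*9 + 0 = 9*√10 + 0 = 9*√10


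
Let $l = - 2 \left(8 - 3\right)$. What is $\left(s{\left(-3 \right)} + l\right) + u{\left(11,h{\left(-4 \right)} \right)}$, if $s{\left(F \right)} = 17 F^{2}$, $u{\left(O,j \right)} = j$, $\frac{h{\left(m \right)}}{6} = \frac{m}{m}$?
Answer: $149$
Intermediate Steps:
$h{\left(m \right)} = 6$ ($h{\left(m \right)} = 6 \frac{m}{m} = 6 \cdot 1 = 6$)
$l = -10$ ($l = \left(-2\right) 5 = -10$)
$\left(s{\left(-3 \right)} + l\right) + u{\left(11,h{\left(-4 \right)} \right)} = \left(17 \left(-3\right)^{2} - 10\right) + 6 = \left(17 \cdot 9 - 10\right) + 6 = \left(153 - 10\right) + 6 = 143 + 6 = 149$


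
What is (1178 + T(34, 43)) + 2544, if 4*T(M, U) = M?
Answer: 7461/2 ≈ 3730.5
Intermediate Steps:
T(M, U) = M/4
(1178 + T(34, 43)) + 2544 = (1178 + (¼)*34) + 2544 = (1178 + 17/2) + 2544 = 2373/2 + 2544 = 7461/2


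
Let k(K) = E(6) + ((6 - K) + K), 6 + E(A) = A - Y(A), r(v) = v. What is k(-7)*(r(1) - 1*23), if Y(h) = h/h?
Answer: -110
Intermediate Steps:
Y(h) = 1
E(A) = -7 + A (E(A) = -6 + (A - 1*1) = -6 + (A - 1) = -6 + (-1 + A) = -7 + A)
k(K) = 5 (k(K) = (-7 + 6) + ((6 - K) + K) = -1 + 6 = 5)
k(-7)*(r(1) - 1*23) = 5*(1 - 1*23) = 5*(1 - 23) = 5*(-22) = -110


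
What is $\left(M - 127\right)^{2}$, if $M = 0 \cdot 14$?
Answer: $16129$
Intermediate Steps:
$M = 0$
$\left(M - 127\right)^{2} = \left(0 - 127\right)^{2} = \left(-127\right)^{2} = 16129$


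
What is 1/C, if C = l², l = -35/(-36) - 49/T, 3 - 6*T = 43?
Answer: 8100/561001 ≈ 0.014438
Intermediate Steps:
T = -20/3 (T = ½ - ⅙*43 = ½ - 43/6 = -20/3 ≈ -6.6667)
l = 749/90 (l = -35/(-36) - 49/(-20/3) = -35*(-1/36) - 49*(-3/20) = 35/36 + 147/20 = 749/90 ≈ 8.3222)
C = 561001/8100 (C = (749/90)² = 561001/8100 ≈ 69.259)
1/C = 1/(561001/8100) = 8100/561001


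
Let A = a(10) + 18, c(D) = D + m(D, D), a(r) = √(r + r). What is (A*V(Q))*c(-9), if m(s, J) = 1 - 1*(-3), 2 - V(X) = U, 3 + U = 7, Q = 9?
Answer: 180 + 20*√5 ≈ 224.72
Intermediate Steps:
U = 4 (U = -3 + 7 = 4)
V(X) = -2 (V(X) = 2 - 1*4 = 2 - 4 = -2)
m(s, J) = 4 (m(s, J) = 1 + 3 = 4)
a(r) = √2*√r (a(r) = √(2*r) = √2*√r)
c(D) = 4 + D (c(D) = D + 4 = 4 + D)
A = 18 + 2*√5 (A = √2*√10 + 18 = 2*√5 + 18 = 18 + 2*√5 ≈ 22.472)
(A*V(Q))*c(-9) = ((18 + 2*√5)*(-2))*(4 - 9) = (-36 - 4*√5)*(-5) = 180 + 20*√5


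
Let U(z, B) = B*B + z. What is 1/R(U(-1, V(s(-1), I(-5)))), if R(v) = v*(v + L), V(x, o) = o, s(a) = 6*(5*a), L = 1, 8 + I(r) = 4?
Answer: 1/240 ≈ 0.0041667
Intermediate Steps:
I(r) = -4 (I(r) = -8 + 4 = -4)
s(a) = 30*a
U(z, B) = z + B² (U(z, B) = B² + z = z + B²)
R(v) = v*(1 + v) (R(v) = v*(v + 1) = v*(1 + v))
1/R(U(-1, V(s(-1), I(-5)))) = 1/((-1 + (-4)²)*(1 + (-1 + (-4)²))) = 1/((-1 + 16)*(1 + (-1 + 16))) = 1/(15*(1 + 15)) = 1/(15*16) = 1/240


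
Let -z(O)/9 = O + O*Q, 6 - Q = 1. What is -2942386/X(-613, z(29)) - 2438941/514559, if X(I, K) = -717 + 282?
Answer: 1512970258439/223833165 ≈ 6759.4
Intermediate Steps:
Q = 5 (Q = 6 - 1*1 = 6 - 1 = 5)
z(O) = -54*O (z(O) = -9*(O + O*5) = -9*(O + 5*O) = -54*O)
X(I, K) = -435
-2942386/X(-613, z(29)) - 2438941/514559 = -2942386/(-435) - 2438941/514559 = -2942386*(-1/435) - 2438941*1/514559 = 2942386/435 - 2438941/514559 = 1512970258439/223833165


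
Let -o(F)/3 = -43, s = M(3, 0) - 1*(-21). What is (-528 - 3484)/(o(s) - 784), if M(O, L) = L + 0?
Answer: 4012/655 ≈ 6.1252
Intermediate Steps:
M(O, L) = L
s = 21 (s = 0 - 1*(-21) = 0 + 21 = 21)
o(F) = 129 (o(F) = -3*(-43) = 129)
(-528 - 3484)/(o(s) - 784) = (-528 - 3484)/(129 - 784) = -4012/(-655) = -4012*(-1/655) = 4012/655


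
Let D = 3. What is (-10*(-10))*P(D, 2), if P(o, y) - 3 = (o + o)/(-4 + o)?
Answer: -300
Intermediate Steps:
P(o, y) = 3 + 2*o/(-4 + o) (P(o, y) = 3 + (o + o)/(-4 + o) = 3 + (2*o)/(-4 + o) = 3 + 2*o/(-4 + o))
(-10*(-10))*P(D, 2) = (-10*(-10))*((-12 + 5*3)/(-4 + 3)) = 100*((-12 + 15)/(-1)) = 100*(-1*3) = 100*(-3) = -300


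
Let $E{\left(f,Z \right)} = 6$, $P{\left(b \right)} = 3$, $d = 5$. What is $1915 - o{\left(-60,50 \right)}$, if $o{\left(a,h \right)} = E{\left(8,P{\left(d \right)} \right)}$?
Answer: $1909$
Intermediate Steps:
$o{\left(a,h \right)} = 6$
$1915 - o{\left(-60,50 \right)} = 1915 - 6 = 1909$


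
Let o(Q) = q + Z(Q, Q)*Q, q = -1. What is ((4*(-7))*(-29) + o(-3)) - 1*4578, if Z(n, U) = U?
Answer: -3758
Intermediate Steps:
o(Q) = -1 + Q² (o(Q) = -1 + Q*Q = -1 + Q²)
((4*(-7))*(-29) + o(-3)) - 1*4578 = ((4*(-7))*(-29) + (-1 + (-3)²)) - 1*4578 = (-28*(-29) + (-1 + 9)) - 4578 = (812 + 8) - 4578 = 820 - 4578 = -3758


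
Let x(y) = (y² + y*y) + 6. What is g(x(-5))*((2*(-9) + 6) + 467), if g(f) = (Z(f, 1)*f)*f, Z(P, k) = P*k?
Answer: 79905280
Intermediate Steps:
x(y) = 6 + 2*y² (x(y) = (y² + y²) + 6 = 2*y² + 6 = 6 + 2*y²)
g(f) = f³ (g(f) = ((f*1)*f)*f = (f*f)*f = f²*f = f³)
g(x(-5))*((2*(-9) + 6) + 467) = (6 + 2*(-5)²)³*((2*(-9) + 6) + 467) = (6 + 2*25)³*((-18 + 6) + 467) = (6 + 50)³*(-12 + 467) = 56³*455 = 175616*455 = 79905280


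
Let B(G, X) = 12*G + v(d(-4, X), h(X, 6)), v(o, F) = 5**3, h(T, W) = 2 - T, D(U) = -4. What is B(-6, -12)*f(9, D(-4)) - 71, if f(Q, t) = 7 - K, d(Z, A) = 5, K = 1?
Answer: 247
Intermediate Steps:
f(Q, t) = 6 (f(Q, t) = 7 - 1*1 = 7 - 1 = 6)
v(o, F) = 125
B(G, X) = 125 + 12*G (B(G, X) = 12*G + 125 = 125 + 12*G)
B(-6, -12)*f(9, D(-4)) - 71 = (125 + 12*(-6))*6 - 71 = (125 - 72)*6 - 71 = 53*6 - 71 = 318 - 71 = 247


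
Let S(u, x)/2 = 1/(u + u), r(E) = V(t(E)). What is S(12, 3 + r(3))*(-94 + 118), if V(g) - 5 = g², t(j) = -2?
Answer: 2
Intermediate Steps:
V(g) = 5 + g²
r(E) = 9 (r(E) = 5 + (-2)² = 5 + 4 = 9)
S(u, x) = 1/u (S(u, x) = 2/(u + u) = 2/((2*u)) = 2*(1/(2*u)) = 1/u)
S(12, 3 + r(3))*(-94 + 118) = (-94 + 118)/12 = (1/12)*24 = 2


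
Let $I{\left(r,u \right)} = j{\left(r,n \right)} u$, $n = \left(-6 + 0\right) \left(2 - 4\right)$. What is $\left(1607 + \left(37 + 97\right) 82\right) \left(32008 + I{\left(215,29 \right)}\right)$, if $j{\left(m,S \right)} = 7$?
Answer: $405697545$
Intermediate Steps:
$n = 12$ ($n = \left(-6\right) \left(-2\right) = 12$)
$I{\left(r,u \right)} = 7 u$
$\left(1607 + \left(37 + 97\right) 82\right) \left(32008 + I{\left(215,29 \right)}\right) = \left(1607 + \left(37 + 97\right) 82\right) \left(32008 + 7 \cdot 29\right) = \left(1607 + 134 \cdot 82\right) \left(32008 + 203\right) = \left(1607 + 10988\right) 32211 = 12595 \cdot 32211 = 405697545$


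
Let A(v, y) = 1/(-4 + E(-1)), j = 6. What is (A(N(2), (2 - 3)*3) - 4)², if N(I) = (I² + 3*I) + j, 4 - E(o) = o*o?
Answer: 25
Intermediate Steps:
E(o) = 4 - o² (E(o) = 4 - o*o = 4 - o²)
N(I) = 6 + I² + 3*I (N(I) = (I² + 3*I) + 6 = 6 + I² + 3*I)
A(v, y) = -1 (A(v, y) = 1/(-4 + (4 - 1*(-1)²)) = 1/(-4 + (4 - 1*1)) = 1/(-4 + (4 - 1)) = 1/(-4 + 3) = 1/(-1) = -1)
(A(N(2), (2 - 3)*3) - 4)² = (-1 - 4)² = (-5)² = 25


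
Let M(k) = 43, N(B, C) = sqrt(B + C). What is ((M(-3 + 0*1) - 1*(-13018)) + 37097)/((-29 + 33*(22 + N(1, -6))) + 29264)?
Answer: 83487991/49870387 - 275869*I*sqrt(5)/149611161 ≈ 1.6741 - 0.0041231*I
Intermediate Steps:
((M(-3 + 0*1) - 1*(-13018)) + 37097)/((-29 + 33*(22 + N(1, -6))) + 29264) = ((43 - 1*(-13018)) + 37097)/((-29 + 33*(22 + sqrt(1 - 6))) + 29264) = ((43 + 13018) + 37097)/((-29 + 33*(22 + sqrt(-5))) + 29264) = (13061 + 37097)/((-29 + 33*(22 + I*sqrt(5))) + 29264) = 50158/((-29 + (726 + 33*I*sqrt(5))) + 29264) = 50158/((697 + 33*I*sqrt(5)) + 29264) = 50158/(29961 + 33*I*sqrt(5))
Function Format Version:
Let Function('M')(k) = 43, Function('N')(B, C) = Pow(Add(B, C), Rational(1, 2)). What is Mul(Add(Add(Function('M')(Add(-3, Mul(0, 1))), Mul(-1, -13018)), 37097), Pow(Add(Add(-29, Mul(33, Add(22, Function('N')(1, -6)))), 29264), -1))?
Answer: Add(Rational(83487991, 49870387), Mul(Rational(-275869, 149611161), I, Pow(5, Rational(1, 2)))) ≈ Add(1.6741, Mul(-0.0041231, I))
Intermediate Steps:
Mul(Add(Add(Function('M')(Add(-3, Mul(0, 1))), Mul(-1, -13018)), 37097), Pow(Add(Add(-29, Mul(33, Add(22, Function('N')(1, -6)))), 29264), -1)) = Mul(Add(Add(43, Mul(-1, -13018)), 37097), Pow(Add(Add(-29, Mul(33, Add(22, Pow(Add(1, -6), Rational(1, 2))))), 29264), -1)) = Mul(Add(Add(43, 13018), 37097), Pow(Add(Add(-29, Mul(33, Add(22, Pow(-5, Rational(1, 2))))), 29264), -1)) = Mul(Add(13061, 37097), Pow(Add(Add(-29, Mul(33, Add(22, Mul(I, Pow(5, Rational(1, 2)))))), 29264), -1)) = Mul(50158, Pow(Add(Add(-29, Add(726, Mul(33, I, Pow(5, Rational(1, 2))))), 29264), -1)) = Mul(50158, Pow(Add(Add(697, Mul(33, I, Pow(5, Rational(1, 2)))), 29264), -1)) = Mul(50158, Pow(Add(29961, Mul(33, I, Pow(5, Rational(1, 2)))), -1))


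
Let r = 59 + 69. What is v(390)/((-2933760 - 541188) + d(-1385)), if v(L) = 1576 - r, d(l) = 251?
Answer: -1448/3474697 ≈ -0.00041673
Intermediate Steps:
r = 128
v(L) = 1448 (v(L) = 1576 - 1*128 = 1576 - 128 = 1448)
v(390)/((-2933760 - 541188) + d(-1385)) = 1448/((-2933760 - 541188) + 251) = 1448/(-3474948 + 251) = 1448/(-3474697) = 1448*(-1/3474697) = -1448/3474697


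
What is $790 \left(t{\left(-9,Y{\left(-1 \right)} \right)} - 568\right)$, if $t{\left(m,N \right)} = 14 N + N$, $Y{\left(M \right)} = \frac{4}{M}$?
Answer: $-496120$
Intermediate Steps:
$t{\left(m,N \right)} = 15 N$
$790 \left(t{\left(-9,Y{\left(-1 \right)} \right)} - 568\right) = 790 \left(15 \frac{4}{-1} - 568\right) = 790 \left(15 \cdot 4 \left(-1\right) - 568\right) = 790 \left(15 \left(-4\right) - 568\right) = 790 \left(-60 - 568\right) = 790 \left(-628\right) = -496120$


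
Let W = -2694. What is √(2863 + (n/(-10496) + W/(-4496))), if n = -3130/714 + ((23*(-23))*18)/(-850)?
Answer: √77508423208497287202/164519880 ≈ 53.513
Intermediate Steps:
n = 60856/8925 (n = -3130*1/714 - 529*18*(-1/850) = -1565/357 - 9522*(-1/850) = -1565/357 + 4761/425 = 60856/8925 ≈ 6.8186)
√(2863 + (n/(-10496) + W/(-4496))) = √(2863 + ((60856/8925)/(-10496) - 2694/(-4496))) = √(2863 + ((60856/8925)*(-1/10496) - 2694*(-1/4496))) = √(2863 + (-7607/11709600 + 1347/2248)) = √(2863 + 1969466333/3290397600) = √(9422377795133/3290397600) = √77508423208497287202/164519880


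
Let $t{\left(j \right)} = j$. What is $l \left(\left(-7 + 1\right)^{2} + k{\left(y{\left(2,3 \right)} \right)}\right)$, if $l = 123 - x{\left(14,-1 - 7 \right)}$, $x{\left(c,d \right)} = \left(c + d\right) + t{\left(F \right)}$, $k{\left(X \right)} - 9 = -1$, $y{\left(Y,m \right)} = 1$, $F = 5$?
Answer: $4928$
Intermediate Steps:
$k{\left(X \right)} = 8$ ($k{\left(X \right)} = 9 - 1 = 8$)
$x{\left(c,d \right)} = 5 + c + d$ ($x{\left(c,d \right)} = \left(c + d\right) + 5 = 5 + c + d$)
$l = 112$ ($l = 123 - \left(5 + 14 - 8\right) = 123 - 11 = 112$)
$l \left(\left(-7 + 1\right)^{2} + k{\left(y{\left(2,3 \right)} \right)}\right) = 112 \left(\left(-7 + 1\right)^{2} + 8\right) = 112 \left(\left(-6\right)^{2} + 8\right) = 112 \left(36 + 8\right) = 112 \cdot 44 = 4928$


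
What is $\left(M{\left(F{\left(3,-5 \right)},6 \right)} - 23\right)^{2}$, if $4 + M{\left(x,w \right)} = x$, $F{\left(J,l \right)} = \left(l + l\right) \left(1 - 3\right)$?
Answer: $49$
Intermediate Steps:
$F{\left(J,l \right)} = - 4 l$ ($F{\left(J,l \right)} = 2 l \left(-2\right) = - 4 l$)
$M{\left(x,w \right)} = -4 + x$
$\left(M{\left(F{\left(3,-5 \right)},6 \right)} - 23\right)^{2} = \left(\left(-4 - -20\right) - 23\right)^{2} = \left(\left(-4 + 20\right) - 23\right)^{2} = \left(16 - 23\right)^{2} = \left(-7\right)^{2} = 49$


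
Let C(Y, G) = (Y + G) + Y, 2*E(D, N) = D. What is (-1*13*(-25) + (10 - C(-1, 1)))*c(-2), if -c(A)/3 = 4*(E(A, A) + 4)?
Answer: -12096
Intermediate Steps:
E(D, N) = D/2
C(Y, G) = G + 2*Y (C(Y, G) = (G + Y) + Y = G + 2*Y)
c(A) = -48 - 6*A (c(A) = -12*(A/2 + 4) = -12*(4 + A/2) = -3*(16 + 2*A) = -48 - 6*A)
(-1*13*(-25) + (10 - C(-1, 1)))*c(-2) = (-1*13*(-25) + (10 - (1 + 2*(-1))))*(-48 - 6*(-2)) = (-13*(-25) + (10 - (1 - 2)))*(-48 + 12) = (325 + (10 - 1*(-1)))*(-36) = (325 + (10 + 1))*(-36) = (325 + 11)*(-36) = 336*(-36) = -12096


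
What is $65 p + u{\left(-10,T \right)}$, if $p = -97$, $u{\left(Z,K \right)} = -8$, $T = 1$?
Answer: $-6313$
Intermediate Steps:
$65 p + u{\left(-10,T \right)} = 65 \left(-97\right) - 8 = -6305 - 8 = -6313$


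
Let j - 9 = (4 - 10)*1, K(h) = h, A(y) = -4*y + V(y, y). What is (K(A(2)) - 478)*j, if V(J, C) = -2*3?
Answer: -1476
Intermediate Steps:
V(J, C) = -6
A(y) = -6 - 4*y (A(y) = -4*y - 6 = -6 - 4*y)
j = 3 (j = 9 + (4 - 10)*1 = 9 - 6*1 = 9 - 6 = 3)
(K(A(2)) - 478)*j = ((-6 - 4*2) - 478)*3 = ((-6 - 8) - 478)*3 = (-14 - 478)*3 = -492*3 = -1476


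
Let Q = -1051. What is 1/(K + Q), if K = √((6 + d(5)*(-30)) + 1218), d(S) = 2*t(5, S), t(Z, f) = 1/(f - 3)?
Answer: -1051/1103407 - √1194/1103407 ≈ -0.00098382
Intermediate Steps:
t(Z, f) = 1/(-3 + f)
d(S) = 2/(-3 + S)
K = √1194 (K = √((6 + (2/(-3 + 5))*(-30)) + 1218) = √((6 + (2/2)*(-30)) + 1218) = √((6 + (2*(½))*(-30)) + 1218) = √((6 + 1*(-30)) + 1218) = √((6 - 30) + 1218) = √(-24 + 1218) = √1194 ≈ 34.554)
1/(K + Q) = 1/(√1194 - 1051) = 1/(-1051 + √1194)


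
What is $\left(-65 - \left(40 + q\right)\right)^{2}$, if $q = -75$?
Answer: $900$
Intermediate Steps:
$\left(-65 - \left(40 + q\right)\right)^{2} = \left(-65 - -35\right)^{2} = \left(-65 + \left(-40 + 75\right)\right)^{2} = \left(-65 + 35\right)^{2} = \left(-30\right)^{2} = 900$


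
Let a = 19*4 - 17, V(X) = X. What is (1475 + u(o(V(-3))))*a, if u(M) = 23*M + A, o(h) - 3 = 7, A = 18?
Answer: 101657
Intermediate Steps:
o(h) = 10 (o(h) = 3 + 7 = 10)
u(M) = 18 + 23*M (u(M) = 23*M + 18 = 18 + 23*M)
a = 59 (a = 76 - 17 = 59)
(1475 + u(o(V(-3))))*a = (1475 + (18 + 23*10))*59 = (1475 + (18 + 230))*59 = (1475 + 248)*59 = 1723*59 = 101657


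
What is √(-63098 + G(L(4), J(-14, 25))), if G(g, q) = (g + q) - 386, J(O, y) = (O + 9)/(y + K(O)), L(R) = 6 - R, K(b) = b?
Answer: I*√7681377/11 ≈ 251.96*I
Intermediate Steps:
J(O, y) = (9 + O)/(O + y) (J(O, y) = (O + 9)/(y + O) = (9 + O)/(O + y))
G(g, q) = -386 + g + q
√(-63098 + G(L(4), J(-14, 25))) = √(-63098 + (-386 + (6 - 1*4) + (9 - 14)/(-14 + 25))) = √(-63098 + (-386 + (6 - 4) - 5/11)) = √(-63098 + (-386 + 2 + (1/11)*(-5))) = √(-63098 + (-386 + 2 - 5/11)) = √(-63098 - 4229/11) = √(-698307/11) = I*√7681377/11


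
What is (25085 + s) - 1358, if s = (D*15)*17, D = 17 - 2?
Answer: 27552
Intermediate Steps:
D = 15
s = 3825 (s = (15*15)*17 = 225*17 = 3825)
(25085 + s) - 1358 = (25085 + 3825) - 1358 = 28910 - 1358 = 27552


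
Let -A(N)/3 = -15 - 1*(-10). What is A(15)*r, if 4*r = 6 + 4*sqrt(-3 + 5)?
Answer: 45/2 + 15*sqrt(2) ≈ 43.713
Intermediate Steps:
A(N) = 15 (A(N) = -3*(-15 - 1*(-10)) = -3*(-15 + 10) = -3*(-5) = 15)
r = 3/2 + sqrt(2) (r = (6 + 4*sqrt(-3 + 5))/4 = (6 + 4*sqrt(2))/4 = 3/2 + sqrt(2) ≈ 2.9142)
A(15)*r = 15*(3/2 + sqrt(2)) = 45/2 + 15*sqrt(2)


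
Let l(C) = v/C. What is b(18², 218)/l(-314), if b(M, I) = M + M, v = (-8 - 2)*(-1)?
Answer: -101736/5 ≈ -20347.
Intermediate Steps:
v = 10 (v = -10*(-1) = 10)
l(C) = 10/C
b(M, I) = 2*M
b(18², 218)/l(-314) = (2*18²)/((10/(-314))) = (2*324)/((10*(-1/314))) = 648/(-5/157) = 648*(-157/5) = -101736/5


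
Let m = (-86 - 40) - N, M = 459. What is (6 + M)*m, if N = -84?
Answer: -19530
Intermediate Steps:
m = -42 (m = (-86 - 40) - 1*(-84) = -126 + 84 = -42)
(6 + M)*m = (6 + 459)*(-42) = 465*(-42) = -19530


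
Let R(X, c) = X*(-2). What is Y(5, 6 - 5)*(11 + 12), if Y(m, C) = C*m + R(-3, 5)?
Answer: 253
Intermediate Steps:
R(X, c) = -2*X
Y(m, C) = 6 + C*m (Y(m, C) = C*m - 2*(-3) = C*m + 6 = 6 + C*m)
Y(5, 6 - 5)*(11 + 12) = (6 + (6 - 5)*5)*(11 + 12) = (6 + 1*5)*23 = (6 + 5)*23 = 11*23 = 253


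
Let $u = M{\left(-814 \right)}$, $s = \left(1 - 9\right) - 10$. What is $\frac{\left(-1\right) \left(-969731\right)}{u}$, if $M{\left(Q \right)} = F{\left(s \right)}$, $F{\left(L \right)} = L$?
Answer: $- \frac{969731}{18} \approx -53874.0$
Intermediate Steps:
$s = -18$ ($s = -8 - 10 = -18$)
$M{\left(Q \right)} = -18$
$u = -18$
$\frac{\left(-1\right) \left(-969731\right)}{u} = \frac{\left(-1\right) \left(-969731\right)}{-18} = 969731 \left(- \frac{1}{18}\right) = - \frac{969731}{18}$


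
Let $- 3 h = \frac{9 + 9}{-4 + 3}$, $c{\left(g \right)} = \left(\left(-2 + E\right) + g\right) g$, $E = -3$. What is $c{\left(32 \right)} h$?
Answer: $5184$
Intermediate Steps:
$c{\left(g \right)} = g \left(-5 + g\right)$ ($c{\left(g \right)} = \left(\left(-2 - 3\right) + g\right) g = \left(-5 + g\right) g = g \left(-5 + g\right)$)
$h = 6$ ($h = - \frac{\left(9 + 9\right) \frac{1}{-4 + 3}}{3} = - \frac{18 \frac{1}{-1}}{3} = - \frac{18 \left(-1\right)}{3} = \left(- \frac{1}{3}\right) \left(-18\right) = 6$)
$c{\left(32 \right)} h = 32 \left(-5 + 32\right) 6 = 32 \cdot 27 \cdot 6 = 864 \cdot 6 = 5184$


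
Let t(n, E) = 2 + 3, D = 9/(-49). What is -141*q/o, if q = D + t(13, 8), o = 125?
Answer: -33276/6125 ≈ -5.4328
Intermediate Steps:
D = -9/49 (D = 9*(-1/49) = -9/49 ≈ -0.18367)
t(n, E) = 5
q = 236/49 (q = -9/49 + 5 = 236/49 ≈ 4.8163)
-141*q/o = -33276/(49*125) = -141*236/6125 = -33276/6125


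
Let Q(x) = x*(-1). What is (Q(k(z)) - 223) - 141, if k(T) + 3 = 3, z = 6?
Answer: -364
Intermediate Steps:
k(T) = 0 (k(T) = -3 + 3 = 0)
Q(x) = -x
(Q(k(z)) - 223) - 141 = (-1*0 - 223) - 141 = (0 - 223) - 141 = -223 - 141 = -364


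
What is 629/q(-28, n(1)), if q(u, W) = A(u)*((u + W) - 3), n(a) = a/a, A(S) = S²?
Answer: -629/23520 ≈ -0.026743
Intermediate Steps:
n(a) = 1
q(u, W) = u²*(-3 + W + u) (q(u, W) = u²*((u + W) - 3) = u²*((W + u) - 3) = u²*(-3 + W + u))
629/q(-28, n(1)) = 629/(((-28)²*(-3 + 1 - 28))) = 629/((784*(-30))) = 629/(-23520) = 629*(-1/23520) = -629/23520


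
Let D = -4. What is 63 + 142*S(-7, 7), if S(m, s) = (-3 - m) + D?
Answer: 63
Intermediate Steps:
S(m, s) = -7 - m (S(m, s) = (-3 - m) - 4 = -7 - m)
63 + 142*S(-7, 7) = 63 + 142*(-7 - 1*(-7)) = 63 + 142*(-7 + 7) = 63 + 142*0 = 63 + 0 = 63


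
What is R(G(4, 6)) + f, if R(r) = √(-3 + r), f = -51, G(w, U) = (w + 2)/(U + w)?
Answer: -51 + 2*I*√15/5 ≈ -51.0 + 1.5492*I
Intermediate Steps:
G(w, U) = (2 + w)/(U + w)
R(G(4, 6)) + f = √(-3 + (2 + 4)/(6 + 4)) - 51 = √(-3 + 6/10) - 51 = √(-3 + (⅒)*6) - 51 = √(-3 + ⅗) - 51 = √(-12/5) - 51 = 2*I*√15/5 - 51 = -51 + 2*I*√15/5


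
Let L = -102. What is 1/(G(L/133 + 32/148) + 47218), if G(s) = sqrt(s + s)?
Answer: 116179889/5485782001512 - I*sqrt(6667955)/5485782001512 ≈ 2.1178e-5 - 4.7072e-10*I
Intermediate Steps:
G(s) = sqrt(2)*sqrt(s) (G(s) = sqrt(2*s) = sqrt(2)*sqrt(s))
1/(G(L/133 + 32/148) + 47218) = 1/(sqrt(2)*sqrt(-102/133 + 32/148) + 47218) = 1/(sqrt(2)*sqrt(-102*1/133 + 32*(1/148)) + 47218) = 1/(sqrt(2)*sqrt(-102/133 + 8/37) + 47218) = 1/(sqrt(2)*sqrt(-2710/4921) + 47218) = 1/(sqrt(2)*(I*sqrt(13335910)/4921) + 47218) = 1/(2*I*sqrt(6667955)/4921 + 47218) = 1/(47218 + 2*I*sqrt(6667955)/4921)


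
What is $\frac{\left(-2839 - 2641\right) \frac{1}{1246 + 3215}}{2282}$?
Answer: $- \frac{2740}{5090001} \approx -0.00053831$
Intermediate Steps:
$\frac{\left(-2839 - 2641\right) \frac{1}{1246 + 3215}}{2282} = - \frac{5480}{4461} \cdot \frac{1}{2282} = \left(-5480\right) \frac{1}{4461} \cdot \frac{1}{2282} = \left(- \frac{5480}{4461}\right) \frac{1}{2282} = - \frac{2740}{5090001}$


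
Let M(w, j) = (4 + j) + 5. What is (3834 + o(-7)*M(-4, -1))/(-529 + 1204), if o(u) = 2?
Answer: 154/27 ≈ 5.7037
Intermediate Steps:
M(w, j) = 9 + j
(3834 + o(-7)*M(-4, -1))/(-529 + 1204) = (3834 + 2*(9 - 1))/(-529 + 1204) = (3834 + 2*8)/675 = (3834 + 16)*(1/675) = 3850*(1/675) = 154/27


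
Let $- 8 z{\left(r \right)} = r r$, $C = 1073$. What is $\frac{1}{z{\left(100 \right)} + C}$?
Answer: $- \frac{1}{177} \approx -0.0056497$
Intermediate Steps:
$z{\left(r \right)} = - \frac{r^{2}}{8}$ ($z{\left(r \right)} = - \frac{r r}{8} = - \frac{r^{2}}{8}$)
$\frac{1}{z{\left(100 \right)} + C} = \frac{1}{- \frac{100^{2}}{8} + 1073} = \frac{1}{\left(- \frac{1}{8}\right) 10000 + 1073} = \frac{1}{-1250 + 1073} = \frac{1}{-177} = - \frac{1}{177}$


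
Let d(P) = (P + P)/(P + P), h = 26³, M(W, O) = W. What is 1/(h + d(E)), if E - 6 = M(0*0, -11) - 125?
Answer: 1/17577 ≈ 5.6893e-5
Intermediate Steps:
h = 17576
E = -119 (E = 6 + (0*0 - 125) = 6 + (0 - 125) = 6 - 125 = -119)
d(P) = 1 (d(P) = (2*P)/((2*P)) = (2*P)*(1/(2*P)) = 1)
1/(h + d(E)) = 1/(17576 + 1) = 1/17577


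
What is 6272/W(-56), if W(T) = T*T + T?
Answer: 112/55 ≈ 2.0364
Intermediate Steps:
W(T) = T + T² (W(T) = T² + T = T + T²)
6272/W(-56) = 6272/((-56*(1 - 56))) = 6272/((-56*(-55))) = 6272/3080 = 6272*(1/3080) = 112/55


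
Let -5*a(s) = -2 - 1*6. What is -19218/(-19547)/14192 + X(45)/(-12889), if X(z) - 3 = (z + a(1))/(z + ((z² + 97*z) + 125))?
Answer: -1202330951537/7329878911088800 ≈ -0.00016403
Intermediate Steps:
a(s) = 8/5 (a(s) = -(-2 - 1*6)/5 = -(-2 - 6)/5 = -⅕*(-8) = 8/5)
X(z) = 3 + (8/5 + z)/(125 + z² + 98*z) (X(z) = 3 + (z + 8/5)/(z + ((z² + 97*z) + 125)) = 3 + (8/5 + z)/(z + (125 + z² + 97*z)) = 3 + (8/5 + z)/(125 + z² + 98*z))
-19218/(-19547)/14192 + X(45)/(-12889) = -19218/(-19547)/14192 + ((1883 + 15*45² + 1475*45)/(5*(125 + 45² + 98*45)))/(-12889) = -19218*(-1/19547)*(1/14192) + ((1883 + 15*2025 + 66375)/(5*(125 + 2025 + 4410)))*(-1/12889) = (19218/19547)*(1/14192) + ((⅕)*(1883 + 30375 + 66375)/6560)*(-1/12889) = 9609/138705512 + ((⅕)*(1/6560)*98633)*(-1/12889) = 9609/138705512 + (98633/32800)*(-1/12889) = 9609/138705512 - 98633/422759200 = -1202330951537/7329878911088800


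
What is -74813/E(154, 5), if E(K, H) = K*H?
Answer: -74813/770 ≈ -97.160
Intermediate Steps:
E(K, H) = H*K
-74813/E(154, 5) = -74813/(5*154) = -74813/770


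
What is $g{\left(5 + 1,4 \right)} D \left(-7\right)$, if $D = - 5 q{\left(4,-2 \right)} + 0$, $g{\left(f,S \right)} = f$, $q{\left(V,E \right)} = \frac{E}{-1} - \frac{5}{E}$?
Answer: $945$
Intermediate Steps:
$q{\left(V,E \right)} = - E - \frac{5}{E}$ ($q{\left(V,E \right)} = E \left(-1\right) - \frac{5}{E} = - E - \frac{5}{E}$)
$D = - \frac{45}{2}$ ($D = - 5 \left(\left(-1\right) \left(-2\right) - \frac{5}{-2}\right) + 0 = - 5 \left(2 - - \frac{5}{2}\right) + 0 = - 5 \left(2 + \frac{5}{2}\right) + 0 = \left(-5\right) \frac{9}{2} + 0 = - \frac{45}{2} + 0 = - \frac{45}{2} \approx -22.5$)
$g{\left(5 + 1,4 \right)} D \left(-7\right) = \left(5 + 1\right) \left(- \frac{45}{2}\right) \left(-7\right) = 6 \left(- \frac{45}{2}\right) \left(-7\right) = \left(-135\right) \left(-7\right) = 945$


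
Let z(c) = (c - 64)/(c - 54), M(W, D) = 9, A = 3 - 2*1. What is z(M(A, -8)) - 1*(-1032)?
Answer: 9299/9 ≈ 1033.2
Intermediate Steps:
A = 1 (A = 3 - 2 = 1)
z(c) = (-64 + c)/(-54 + c)
z(M(A, -8)) - 1*(-1032) = (-64 + 9)/(-54 + 9) - 1*(-1032) = -55/(-45) + 1032 = -1/45*(-55) + 1032 = 11/9 + 1032 = 9299/9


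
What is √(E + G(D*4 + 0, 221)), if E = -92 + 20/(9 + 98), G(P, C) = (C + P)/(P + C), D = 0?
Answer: I*√1039719/107 ≈ 9.5296*I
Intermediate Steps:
G(P, C) = 1 (G(P, C) = (C + P)/(C + P) = 1)
E = -9824/107 (E = -92 + 20/107 = -9824/107 ≈ -91.813)
√(E + G(D*4 + 0, 221)) = √(-9824/107 + 1) = √(-9717/107) = I*√1039719/107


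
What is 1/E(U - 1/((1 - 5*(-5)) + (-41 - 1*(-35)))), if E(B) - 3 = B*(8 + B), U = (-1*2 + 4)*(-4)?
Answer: 400/1361 ≈ 0.29390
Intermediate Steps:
U = -8 (U = (-2 + 4)*(-4) = 2*(-4) = -8)
E(B) = 3 + B*(8 + B)
1/E(U - 1/((1 - 5*(-5)) + (-41 - 1*(-35)))) = 1/(3 + (-8 - 1/((1 - 5*(-5)) + (-41 - 1*(-35))))² + 8*(-8 - 1/((1 - 5*(-5)) + (-41 - 1*(-35))))) = 1/(3 + (-8 - 1/((1 + 25) + (-41 + 35)))² + 8*(-8 - 1/((1 + 25) + (-41 + 35)))) = 1/(3 + (-8 - 1/(26 - 6))² + 8*(-8 - 1/(26 - 6))) = 1/(3 + (-8 - 1/20)² + 8*(-8 - 1/20)) = 1/(3 + (-161/20)² + 8*(-161/20)) = 1/(3 + 25921/400 - 322/5) = 1/(1361/400) = 400/1361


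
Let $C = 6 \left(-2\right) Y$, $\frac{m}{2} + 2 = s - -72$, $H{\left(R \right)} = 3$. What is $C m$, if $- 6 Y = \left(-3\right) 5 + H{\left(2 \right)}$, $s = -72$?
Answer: $96$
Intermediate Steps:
$m = -4$ ($m = -4 + 2 \left(-72 - -72\right) = -4 + 2 \left(-72 + 72\right) = -4 + 2 \cdot 0 = -4 + 0 = -4$)
$Y = 2$ ($Y = - \frac{\left(-3\right) 5 + 3}{6} = - \frac{-15 + 3}{6} = \left(- \frac{1}{6}\right) \left(-12\right) = 2$)
$C = -24$ ($C = 6 \left(-2\right) 2 = \left(-12\right) 2 = -24$)
$C m = \left(-24\right) \left(-4\right) = 96$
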